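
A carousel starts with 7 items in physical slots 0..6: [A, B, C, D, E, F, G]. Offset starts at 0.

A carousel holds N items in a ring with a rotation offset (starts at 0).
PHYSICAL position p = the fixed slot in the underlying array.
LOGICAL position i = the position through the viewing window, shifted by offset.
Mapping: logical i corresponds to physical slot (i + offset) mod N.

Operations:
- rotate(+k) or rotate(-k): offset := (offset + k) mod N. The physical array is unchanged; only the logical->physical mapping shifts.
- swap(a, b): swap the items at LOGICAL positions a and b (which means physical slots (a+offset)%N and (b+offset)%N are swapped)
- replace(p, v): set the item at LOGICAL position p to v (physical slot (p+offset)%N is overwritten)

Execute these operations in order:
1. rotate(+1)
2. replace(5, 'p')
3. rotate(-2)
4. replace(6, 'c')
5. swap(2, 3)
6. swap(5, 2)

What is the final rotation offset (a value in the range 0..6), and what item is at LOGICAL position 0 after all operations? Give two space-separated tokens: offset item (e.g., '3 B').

Answer: 6 p

Derivation:
After op 1 (rotate(+1)): offset=1, physical=[A,B,C,D,E,F,G], logical=[B,C,D,E,F,G,A]
After op 2 (replace(5, 'p')): offset=1, physical=[A,B,C,D,E,F,p], logical=[B,C,D,E,F,p,A]
After op 3 (rotate(-2)): offset=6, physical=[A,B,C,D,E,F,p], logical=[p,A,B,C,D,E,F]
After op 4 (replace(6, 'c')): offset=6, physical=[A,B,C,D,E,c,p], logical=[p,A,B,C,D,E,c]
After op 5 (swap(2, 3)): offset=6, physical=[A,C,B,D,E,c,p], logical=[p,A,C,B,D,E,c]
After op 6 (swap(5, 2)): offset=6, physical=[A,E,B,D,C,c,p], logical=[p,A,E,B,D,C,c]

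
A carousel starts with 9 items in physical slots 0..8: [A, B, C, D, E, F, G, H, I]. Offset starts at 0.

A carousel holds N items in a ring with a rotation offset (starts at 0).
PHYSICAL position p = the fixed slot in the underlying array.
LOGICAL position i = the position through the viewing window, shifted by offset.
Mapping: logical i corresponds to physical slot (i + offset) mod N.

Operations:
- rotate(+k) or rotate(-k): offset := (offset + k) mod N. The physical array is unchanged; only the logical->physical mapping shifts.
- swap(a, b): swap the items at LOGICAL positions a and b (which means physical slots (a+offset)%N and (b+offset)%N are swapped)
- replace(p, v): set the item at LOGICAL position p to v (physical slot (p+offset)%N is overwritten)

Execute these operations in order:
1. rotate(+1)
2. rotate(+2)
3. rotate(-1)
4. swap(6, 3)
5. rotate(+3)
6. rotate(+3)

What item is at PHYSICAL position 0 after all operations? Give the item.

Answer: A

Derivation:
After op 1 (rotate(+1)): offset=1, physical=[A,B,C,D,E,F,G,H,I], logical=[B,C,D,E,F,G,H,I,A]
After op 2 (rotate(+2)): offset=3, physical=[A,B,C,D,E,F,G,H,I], logical=[D,E,F,G,H,I,A,B,C]
After op 3 (rotate(-1)): offset=2, physical=[A,B,C,D,E,F,G,H,I], logical=[C,D,E,F,G,H,I,A,B]
After op 4 (swap(6, 3)): offset=2, physical=[A,B,C,D,E,I,G,H,F], logical=[C,D,E,I,G,H,F,A,B]
After op 5 (rotate(+3)): offset=5, physical=[A,B,C,D,E,I,G,H,F], logical=[I,G,H,F,A,B,C,D,E]
After op 6 (rotate(+3)): offset=8, physical=[A,B,C,D,E,I,G,H,F], logical=[F,A,B,C,D,E,I,G,H]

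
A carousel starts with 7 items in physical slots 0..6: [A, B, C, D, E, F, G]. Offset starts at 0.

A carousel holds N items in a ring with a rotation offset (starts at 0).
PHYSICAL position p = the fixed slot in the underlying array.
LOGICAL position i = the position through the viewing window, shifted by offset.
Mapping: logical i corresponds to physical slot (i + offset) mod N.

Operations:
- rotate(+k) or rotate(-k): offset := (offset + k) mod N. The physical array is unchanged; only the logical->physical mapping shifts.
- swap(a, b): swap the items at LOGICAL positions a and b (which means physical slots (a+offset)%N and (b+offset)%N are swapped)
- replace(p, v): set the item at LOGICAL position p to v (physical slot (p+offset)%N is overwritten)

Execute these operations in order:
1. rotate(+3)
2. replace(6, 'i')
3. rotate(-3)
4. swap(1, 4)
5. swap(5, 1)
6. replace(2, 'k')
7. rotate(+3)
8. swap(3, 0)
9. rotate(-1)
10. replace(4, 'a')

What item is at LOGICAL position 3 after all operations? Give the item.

After op 1 (rotate(+3)): offset=3, physical=[A,B,C,D,E,F,G], logical=[D,E,F,G,A,B,C]
After op 2 (replace(6, 'i')): offset=3, physical=[A,B,i,D,E,F,G], logical=[D,E,F,G,A,B,i]
After op 3 (rotate(-3)): offset=0, physical=[A,B,i,D,E,F,G], logical=[A,B,i,D,E,F,G]
After op 4 (swap(1, 4)): offset=0, physical=[A,E,i,D,B,F,G], logical=[A,E,i,D,B,F,G]
After op 5 (swap(5, 1)): offset=0, physical=[A,F,i,D,B,E,G], logical=[A,F,i,D,B,E,G]
After op 6 (replace(2, 'k')): offset=0, physical=[A,F,k,D,B,E,G], logical=[A,F,k,D,B,E,G]
After op 7 (rotate(+3)): offset=3, physical=[A,F,k,D,B,E,G], logical=[D,B,E,G,A,F,k]
After op 8 (swap(3, 0)): offset=3, physical=[A,F,k,G,B,E,D], logical=[G,B,E,D,A,F,k]
After op 9 (rotate(-1)): offset=2, physical=[A,F,k,G,B,E,D], logical=[k,G,B,E,D,A,F]
After op 10 (replace(4, 'a')): offset=2, physical=[A,F,k,G,B,E,a], logical=[k,G,B,E,a,A,F]

Answer: E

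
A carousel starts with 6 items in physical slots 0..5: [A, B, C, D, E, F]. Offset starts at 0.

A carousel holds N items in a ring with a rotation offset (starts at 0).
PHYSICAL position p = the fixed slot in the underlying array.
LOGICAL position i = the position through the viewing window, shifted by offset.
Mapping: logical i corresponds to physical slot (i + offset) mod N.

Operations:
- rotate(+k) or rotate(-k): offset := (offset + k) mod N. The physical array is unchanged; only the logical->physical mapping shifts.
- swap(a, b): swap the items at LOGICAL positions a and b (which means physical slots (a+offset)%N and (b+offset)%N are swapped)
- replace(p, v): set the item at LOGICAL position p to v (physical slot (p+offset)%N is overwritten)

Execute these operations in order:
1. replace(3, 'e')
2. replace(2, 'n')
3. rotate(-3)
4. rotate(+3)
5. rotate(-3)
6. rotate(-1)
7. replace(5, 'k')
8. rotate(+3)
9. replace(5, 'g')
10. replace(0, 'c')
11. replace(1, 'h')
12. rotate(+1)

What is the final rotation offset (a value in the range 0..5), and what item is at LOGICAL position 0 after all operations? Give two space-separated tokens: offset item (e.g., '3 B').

Answer: 0 h

Derivation:
After op 1 (replace(3, 'e')): offset=0, physical=[A,B,C,e,E,F], logical=[A,B,C,e,E,F]
After op 2 (replace(2, 'n')): offset=0, physical=[A,B,n,e,E,F], logical=[A,B,n,e,E,F]
After op 3 (rotate(-3)): offset=3, physical=[A,B,n,e,E,F], logical=[e,E,F,A,B,n]
After op 4 (rotate(+3)): offset=0, physical=[A,B,n,e,E,F], logical=[A,B,n,e,E,F]
After op 5 (rotate(-3)): offset=3, physical=[A,B,n,e,E,F], logical=[e,E,F,A,B,n]
After op 6 (rotate(-1)): offset=2, physical=[A,B,n,e,E,F], logical=[n,e,E,F,A,B]
After op 7 (replace(5, 'k')): offset=2, physical=[A,k,n,e,E,F], logical=[n,e,E,F,A,k]
After op 8 (rotate(+3)): offset=5, physical=[A,k,n,e,E,F], logical=[F,A,k,n,e,E]
After op 9 (replace(5, 'g')): offset=5, physical=[A,k,n,e,g,F], logical=[F,A,k,n,e,g]
After op 10 (replace(0, 'c')): offset=5, physical=[A,k,n,e,g,c], logical=[c,A,k,n,e,g]
After op 11 (replace(1, 'h')): offset=5, physical=[h,k,n,e,g,c], logical=[c,h,k,n,e,g]
After op 12 (rotate(+1)): offset=0, physical=[h,k,n,e,g,c], logical=[h,k,n,e,g,c]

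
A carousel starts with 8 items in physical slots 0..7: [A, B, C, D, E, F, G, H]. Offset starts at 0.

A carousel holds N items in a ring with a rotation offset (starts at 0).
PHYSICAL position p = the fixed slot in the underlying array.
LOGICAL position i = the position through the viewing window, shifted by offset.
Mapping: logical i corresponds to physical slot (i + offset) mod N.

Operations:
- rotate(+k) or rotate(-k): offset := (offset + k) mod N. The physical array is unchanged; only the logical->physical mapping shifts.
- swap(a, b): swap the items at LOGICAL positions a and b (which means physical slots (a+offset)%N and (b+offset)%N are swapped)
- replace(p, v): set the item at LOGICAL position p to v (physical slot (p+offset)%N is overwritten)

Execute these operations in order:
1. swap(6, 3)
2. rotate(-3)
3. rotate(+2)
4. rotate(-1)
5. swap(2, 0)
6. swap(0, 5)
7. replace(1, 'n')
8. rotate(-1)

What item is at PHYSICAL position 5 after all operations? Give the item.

After op 1 (swap(6, 3)): offset=0, physical=[A,B,C,G,E,F,D,H], logical=[A,B,C,G,E,F,D,H]
After op 2 (rotate(-3)): offset=5, physical=[A,B,C,G,E,F,D,H], logical=[F,D,H,A,B,C,G,E]
After op 3 (rotate(+2)): offset=7, physical=[A,B,C,G,E,F,D,H], logical=[H,A,B,C,G,E,F,D]
After op 4 (rotate(-1)): offset=6, physical=[A,B,C,G,E,F,D,H], logical=[D,H,A,B,C,G,E,F]
After op 5 (swap(2, 0)): offset=6, physical=[D,B,C,G,E,F,A,H], logical=[A,H,D,B,C,G,E,F]
After op 6 (swap(0, 5)): offset=6, physical=[D,B,C,A,E,F,G,H], logical=[G,H,D,B,C,A,E,F]
After op 7 (replace(1, 'n')): offset=6, physical=[D,B,C,A,E,F,G,n], logical=[G,n,D,B,C,A,E,F]
After op 8 (rotate(-1)): offset=5, physical=[D,B,C,A,E,F,G,n], logical=[F,G,n,D,B,C,A,E]

Answer: F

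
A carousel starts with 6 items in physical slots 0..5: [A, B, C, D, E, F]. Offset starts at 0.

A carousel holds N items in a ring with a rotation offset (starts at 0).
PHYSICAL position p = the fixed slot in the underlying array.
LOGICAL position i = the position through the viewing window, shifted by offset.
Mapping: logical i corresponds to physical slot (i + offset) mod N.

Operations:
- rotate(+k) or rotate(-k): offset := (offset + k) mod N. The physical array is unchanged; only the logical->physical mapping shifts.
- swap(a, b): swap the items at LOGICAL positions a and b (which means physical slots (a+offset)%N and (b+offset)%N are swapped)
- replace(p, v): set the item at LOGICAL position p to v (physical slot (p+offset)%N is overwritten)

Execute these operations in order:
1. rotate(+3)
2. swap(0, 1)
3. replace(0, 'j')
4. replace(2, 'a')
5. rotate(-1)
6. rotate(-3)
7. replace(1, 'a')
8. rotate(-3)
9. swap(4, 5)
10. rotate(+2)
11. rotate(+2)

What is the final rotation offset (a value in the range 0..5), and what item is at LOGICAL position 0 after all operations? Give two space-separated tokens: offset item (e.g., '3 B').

Answer: 0 B

Derivation:
After op 1 (rotate(+3)): offset=3, physical=[A,B,C,D,E,F], logical=[D,E,F,A,B,C]
After op 2 (swap(0, 1)): offset=3, physical=[A,B,C,E,D,F], logical=[E,D,F,A,B,C]
After op 3 (replace(0, 'j')): offset=3, physical=[A,B,C,j,D,F], logical=[j,D,F,A,B,C]
After op 4 (replace(2, 'a')): offset=3, physical=[A,B,C,j,D,a], logical=[j,D,a,A,B,C]
After op 5 (rotate(-1)): offset=2, physical=[A,B,C,j,D,a], logical=[C,j,D,a,A,B]
After op 6 (rotate(-3)): offset=5, physical=[A,B,C,j,D,a], logical=[a,A,B,C,j,D]
After op 7 (replace(1, 'a')): offset=5, physical=[a,B,C,j,D,a], logical=[a,a,B,C,j,D]
After op 8 (rotate(-3)): offset=2, physical=[a,B,C,j,D,a], logical=[C,j,D,a,a,B]
After op 9 (swap(4, 5)): offset=2, physical=[B,a,C,j,D,a], logical=[C,j,D,a,B,a]
After op 10 (rotate(+2)): offset=4, physical=[B,a,C,j,D,a], logical=[D,a,B,a,C,j]
After op 11 (rotate(+2)): offset=0, physical=[B,a,C,j,D,a], logical=[B,a,C,j,D,a]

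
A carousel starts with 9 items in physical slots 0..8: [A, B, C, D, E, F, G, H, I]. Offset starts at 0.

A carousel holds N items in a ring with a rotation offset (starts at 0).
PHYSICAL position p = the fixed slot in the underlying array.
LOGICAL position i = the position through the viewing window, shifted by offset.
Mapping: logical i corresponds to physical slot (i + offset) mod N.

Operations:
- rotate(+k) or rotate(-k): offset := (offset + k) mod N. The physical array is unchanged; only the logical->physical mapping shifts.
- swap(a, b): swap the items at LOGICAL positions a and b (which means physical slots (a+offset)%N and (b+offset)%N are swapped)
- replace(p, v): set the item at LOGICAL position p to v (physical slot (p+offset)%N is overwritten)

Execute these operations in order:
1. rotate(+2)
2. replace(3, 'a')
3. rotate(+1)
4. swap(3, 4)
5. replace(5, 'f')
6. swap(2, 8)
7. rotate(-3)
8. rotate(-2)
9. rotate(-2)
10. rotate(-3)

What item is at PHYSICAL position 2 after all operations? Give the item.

After op 1 (rotate(+2)): offset=2, physical=[A,B,C,D,E,F,G,H,I], logical=[C,D,E,F,G,H,I,A,B]
After op 2 (replace(3, 'a')): offset=2, physical=[A,B,C,D,E,a,G,H,I], logical=[C,D,E,a,G,H,I,A,B]
After op 3 (rotate(+1)): offset=3, physical=[A,B,C,D,E,a,G,H,I], logical=[D,E,a,G,H,I,A,B,C]
After op 4 (swap(3, 4)): offset=3, physical=[A,B,C,D,E,a,H,G,I], logical=[D,E,a,H,G,I,A,B,C]
After op 5 (replace(5, 'f')): offset=3, physical=[A,B,C,D,E,a,H,G,f], logical=[D,E,a,H,G,f,A,B,C]
After op 6 (swap(2, 8)): offset=3, physical=[A,B,a,D,E,C,H,G,f], logical=[D,E,C,H,G,f,A,B,a]
After op 7 (rotate(-3)): offset=0, physical=[A,B,a,D,E,C,H,G,f], logical=[A,B,a,D,E,C,H,G,f]
After op 8 (rotate(-2)): offset=7, physical=[A,B,a,D,E,C,H,G,f], logical=[G,f,A,B,a,D,E,C,H]
After op 9 (rotate(-2)): offset=5, physical=[A,B,a,D,E,C,H,G,f], logical=[C,H,G,f,A,B,a,D,E]
After op 10 (rotate(-3)): offset=2, physical=[A,B,a,D,E,C,H,G,f], logical=[a,D,E,C,H,G,f,A,B]

Answer: a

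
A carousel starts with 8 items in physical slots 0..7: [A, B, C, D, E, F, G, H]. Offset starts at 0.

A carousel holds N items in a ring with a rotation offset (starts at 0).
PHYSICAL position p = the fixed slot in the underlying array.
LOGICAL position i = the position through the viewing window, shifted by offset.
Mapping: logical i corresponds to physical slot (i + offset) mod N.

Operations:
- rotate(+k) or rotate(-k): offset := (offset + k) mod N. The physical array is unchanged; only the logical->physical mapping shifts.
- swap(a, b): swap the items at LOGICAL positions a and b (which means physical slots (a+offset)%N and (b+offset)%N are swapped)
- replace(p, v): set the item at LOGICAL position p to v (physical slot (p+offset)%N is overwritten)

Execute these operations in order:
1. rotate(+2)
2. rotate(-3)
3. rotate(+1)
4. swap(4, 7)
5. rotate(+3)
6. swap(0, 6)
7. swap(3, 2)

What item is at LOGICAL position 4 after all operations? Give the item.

After op 1 (rotate(+2)): offset=2, physical=[A,B,C,D,E,F,G,H], logical=[C,D,E,F,G,H,A,B]
After op 2 (rotate(-3)): offset=7, physical=[A,B,C,D,E,F,G,H], logical=[H,A,B,C,D,E,F,G]
After op 3 (rotate(+1)): offset=0, physical=[A,B,C,D,E,F,G,H], logical=[A,B,C,D,E,F,G,H]
After op 4 (swap(4, 7)): offset=0, physical=[A,B,C,D,H,F,G,E], logical=[A,B,C,D,H,F,G,E]
After op 5 (rotate(+3)): offset=3, physical=[A,B,C,D,H,F,G,E], logical=[D,H,F,G,E,A,B,C]
After op 6 (swap(0, 6)): offset=3, physical=[A,D,C,B,H,F,G,E], logical=[B,H,F,G,E,A,D,C]
After op 7 (swap(3, 2)): offset=3, physical=[A,D,C,B,H,G,F,E], logical=[B,H,G,F,E,A,D,C]

Answer: E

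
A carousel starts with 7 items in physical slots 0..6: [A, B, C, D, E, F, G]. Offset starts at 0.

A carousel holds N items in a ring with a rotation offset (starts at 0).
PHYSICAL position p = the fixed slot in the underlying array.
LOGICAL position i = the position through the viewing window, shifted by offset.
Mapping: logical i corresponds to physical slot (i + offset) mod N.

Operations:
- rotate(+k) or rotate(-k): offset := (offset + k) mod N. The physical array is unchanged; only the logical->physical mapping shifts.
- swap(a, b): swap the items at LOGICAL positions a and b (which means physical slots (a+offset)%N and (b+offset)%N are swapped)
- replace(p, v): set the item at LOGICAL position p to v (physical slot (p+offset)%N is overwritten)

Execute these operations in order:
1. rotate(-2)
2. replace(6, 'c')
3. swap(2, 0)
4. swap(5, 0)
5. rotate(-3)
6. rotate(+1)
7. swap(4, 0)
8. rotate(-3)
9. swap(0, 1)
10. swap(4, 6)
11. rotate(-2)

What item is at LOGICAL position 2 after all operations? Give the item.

After op 1 (rotate(-2)): offset=5, physical=[A,B,C,D,E,F,G], logical=[F,G,A,B,C,D,E]
After op 2 (replace(6, 'c')): offset=5, physical=[A,B,C,D,c,F,G], logical=[F,G,A,B,C,D,c]
After op 3 (swap(2, 0)): offset=5, physical=[F,B,C,D,c,A,G], logical=[A,G,F,B,C,D,c]
After op 4 (swap(5, 0)): offset=5, physical=[F,B,C,A,c,D,G], logical=[D,G,F,B,C,A,c]
After op 5 (rotate(-3)): offset=2, physical=[F,B,C,A,c,D,G], logical=[C,A,c,D,G,F,B]
After op 6 (rotate(+1)): offset=3, physical=[F,B,C,A,c,D,G], logical=[A,c,D,G,F,B,C]
After op 7 (swap(4, 0)): offset=3, physical=[A,B,C,F,c,D,G], logical=[F,c,D,G,A,B,C]
After op 8 (rotate(-3)): offset=0, physical=[A,B,C,F,c,D,G], logical=[A,B,C,F,c,D,G]
After op 9 (swap(0, 1)): offset=0, physical=[B,A,C,F,c,D,G], logical=[B,A,C,F,c,D,G]
After op 10 (swap(4, 6)): offset=0, physical=[B,A,C,F,G,D,c], logical=[B,A,C,F,G,D,c]
After op 11 (rotate(-2)): offset=5, physical=[B,A,C,F,G,D,c], logical=[D,c,B,A,C,F,G]

Answer: B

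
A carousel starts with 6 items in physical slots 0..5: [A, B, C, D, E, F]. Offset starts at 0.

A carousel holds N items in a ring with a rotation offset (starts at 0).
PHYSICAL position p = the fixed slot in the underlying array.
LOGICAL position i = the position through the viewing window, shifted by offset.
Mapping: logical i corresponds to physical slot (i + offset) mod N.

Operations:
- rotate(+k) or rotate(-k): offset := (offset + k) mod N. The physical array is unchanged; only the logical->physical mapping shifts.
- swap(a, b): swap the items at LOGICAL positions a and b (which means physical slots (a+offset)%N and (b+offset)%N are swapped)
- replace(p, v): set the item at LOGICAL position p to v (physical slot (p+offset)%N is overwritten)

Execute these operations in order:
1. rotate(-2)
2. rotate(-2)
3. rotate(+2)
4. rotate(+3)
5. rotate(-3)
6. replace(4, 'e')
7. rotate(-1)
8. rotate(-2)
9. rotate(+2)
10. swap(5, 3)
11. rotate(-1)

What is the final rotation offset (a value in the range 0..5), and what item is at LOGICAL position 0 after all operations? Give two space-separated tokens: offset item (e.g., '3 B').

After op 1 (rotate(-2)): offset=4, physical=[A,B,C,D,E,F], logical=[E,F,A,B,C,D]
After op 2 (rotate(-2)): offset=2, physical=[A,B,C,D,E,F], logical=[C,D,E,F,A,B]
After op 3 (rotate(+2)): offset=4, physical=[A,B,C,D,E,F], logical=[E,F,A,B,C,D]
After op 4 (rotate(+3)): offset=1, physical=[A,B,C,D,E,F], logical=[B,C,D,E,F,A]
After op 5 (rotate(-3)): offset=4, physical=[A,B,C,D,E,F], logical=[E,F,A,B,C,D]
After op 6 (replace(4, 'e')): offset=4, physical=[A,B,e,D,E,F], logical=[E,F,A,B,e,D]
After op 7 (rotate(-1)): offset=3, physical=[A,B,e,D,E,F], logical=[D,E,F,A,B,e]
After op 8 (rotate(-2)): offset=1, physical=[A,B,e,D,E,F], logical=[B,e,D,E,F,A]
After op 9 (rotate(+2)): offset=3, physical=[A,B,e,D,E,F], logical=[D,E,F,A,B,e]
After op 10 (swap(5, 3)): offset=3, physical=[e,B,A,D,E,F], logical=[D,E,F,e,B,A]
After op 11 (rotate(-1)): offset=2, physical=[e,B,A,D,E,F], logical=[A,D,E,F,e,B]

Answer: 2 A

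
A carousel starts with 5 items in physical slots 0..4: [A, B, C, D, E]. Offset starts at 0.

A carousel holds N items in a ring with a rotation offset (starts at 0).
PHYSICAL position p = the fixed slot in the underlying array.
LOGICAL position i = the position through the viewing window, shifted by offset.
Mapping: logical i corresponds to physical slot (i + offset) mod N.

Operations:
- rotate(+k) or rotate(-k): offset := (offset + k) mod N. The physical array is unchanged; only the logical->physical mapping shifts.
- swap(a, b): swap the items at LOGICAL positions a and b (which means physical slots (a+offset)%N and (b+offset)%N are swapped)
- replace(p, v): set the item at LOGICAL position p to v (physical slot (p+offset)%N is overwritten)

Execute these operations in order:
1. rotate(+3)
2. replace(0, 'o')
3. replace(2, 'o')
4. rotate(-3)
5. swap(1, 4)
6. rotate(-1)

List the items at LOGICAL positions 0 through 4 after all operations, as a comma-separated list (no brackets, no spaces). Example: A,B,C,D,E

After op 1 (rotate(+3)): offset=3, physical=[A,B,C,D,E], logical=[D,E,A,B,C]
After op 2 (replace(0, 'o')): offset=3, physical=[A,B,C,o,E], logical=[o,E,A,B,C]
After op 3 (replace(2, 'o')): offset=3, physical=[o,B,C,o,E], logical=[o,E,o,B,C]
After op 4 (rotate(-3)): offset=0, physical=[o,B,C,o,E], logical=[o,B,C,o,E]
After op 5 (swap(1, 4)): offset=0, physical=[o,E,C,o,B], logical=[o,E,C,o,B]
After op 6 (rotate(-1)): offset=4, physical=[o,E,C,o,B], logical=[B,o,E,C,o]

Answer: B,o,E,C,o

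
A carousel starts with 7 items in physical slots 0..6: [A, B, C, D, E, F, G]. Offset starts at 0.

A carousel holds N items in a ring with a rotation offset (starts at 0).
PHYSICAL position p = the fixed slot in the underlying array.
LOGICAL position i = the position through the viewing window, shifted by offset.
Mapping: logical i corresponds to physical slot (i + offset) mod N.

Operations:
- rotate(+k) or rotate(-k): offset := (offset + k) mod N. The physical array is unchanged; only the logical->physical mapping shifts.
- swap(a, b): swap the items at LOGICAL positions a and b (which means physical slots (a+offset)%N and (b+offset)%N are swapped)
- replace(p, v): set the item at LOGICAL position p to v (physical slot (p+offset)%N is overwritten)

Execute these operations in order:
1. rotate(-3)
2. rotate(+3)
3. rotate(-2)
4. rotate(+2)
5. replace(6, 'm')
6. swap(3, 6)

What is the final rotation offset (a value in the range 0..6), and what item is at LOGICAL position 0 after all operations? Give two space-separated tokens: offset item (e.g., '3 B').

Answer: 0 A

Derivation:
After op 1 (rotate(-3)): offset=4, physical=[A,B,C,D,E,F,G], logical=[E,F,G,A,B,C,D]
After op 2 (rotate(+3)): offset=0, physical=[A,B,C,D,E,F,G], logical=[A,B,C,D,E,F,G]
After op 3 (rotate(-2)): offset=5, physical=[A,B,C,D,E,F,G], logical=[F,G,A,B,C,D,E]
After op 4 (rotate(+2)): offset=0, physical=[A,B,C,D,E,F,G], logical=[A,B,C,D,E,F,G]
After op 5 (replace(6, 'm')): offset=0, physical=[A,B,C,D,E,F,m], logical=[A,B,C,D,E,F,m]
After op 6 (swap(3, 6)): offset=0, physical=[A,B,C,m,E,F,D], logical=[A,B,C,m,E,F,D]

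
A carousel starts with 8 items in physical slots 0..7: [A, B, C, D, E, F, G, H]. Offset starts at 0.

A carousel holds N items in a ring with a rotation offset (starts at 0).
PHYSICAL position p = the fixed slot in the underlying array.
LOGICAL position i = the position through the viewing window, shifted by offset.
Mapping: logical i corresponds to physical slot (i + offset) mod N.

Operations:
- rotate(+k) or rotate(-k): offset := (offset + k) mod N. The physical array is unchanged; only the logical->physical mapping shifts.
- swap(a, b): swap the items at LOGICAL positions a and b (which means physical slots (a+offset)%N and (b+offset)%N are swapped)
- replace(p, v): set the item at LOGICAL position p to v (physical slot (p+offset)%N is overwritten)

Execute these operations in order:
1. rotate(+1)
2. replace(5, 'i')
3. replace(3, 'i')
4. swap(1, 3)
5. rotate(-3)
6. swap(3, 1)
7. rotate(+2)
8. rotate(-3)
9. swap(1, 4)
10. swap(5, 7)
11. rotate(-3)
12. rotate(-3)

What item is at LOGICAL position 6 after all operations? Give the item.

After op 1 (rotate(+1)): offset=1, physical=[A,B,C,D,E,F,G,H], logical=[B,C,D,E,F,G,H,A]
After op 2 (replace(5, 'i')): offset=1, physical=[A,B,C,D,E,F,i,H], logical=[B,C,D,E,F,i,H,A]
After op 3 (replace(3, 'i')): offset=1, physical=[A,B,C,D,i,F,i,H], logical=[B,C,D,i,F,i,H,A]
After op 4 (swap(1, 3)): offset=1, physical=[A,B,i,D,C,F,i,H], logical=[B,i,D,C,F,i,H,A]
After op 5 (rotate(-3)): offset=6, physical=[A,B,i,D,C,F,i,H], logical=[i,H,A,B,i,D,C,F]
After op 6 (swap(3, 1)): offset=6, physical=[A,H,i,D,C,F,i,B], logical=[i,B,A,H,i,D,C,F]
After op 7 (rotate(+2)): offset=0, physical=[A,H,i,D,C,F,i,B], logical=[A,H,i,D,C,F,i,B]
After op 8 (rotate(-3)): offset=5, physical=[A,H,i,D,C,F,i,B], logical=[F,i,B,A,H,i,D,C]
After op 9 (swap(1, 4)): offset=5, physical=[A,i,i,D,C,F,H,B], logical=[F,H,B,A,i,i,D,C]
After op 10 (swap(5, 7)): offset=5, physical=[A,i,C,D,i,F,H,B], logical=[F,H,B,A,i,C,D,i]
After op 11 (rotate(-3)): offset=2, physical=[A,i,C,D,i,F,H,B], logical=[C,D,i,F,H,B,A,i]
After op 12 (rotate(-3)): offset=7, physical=[A,i,C,D,i,F,H,B], logical=[B,A,i,C,D,i,F,H]

Answer: F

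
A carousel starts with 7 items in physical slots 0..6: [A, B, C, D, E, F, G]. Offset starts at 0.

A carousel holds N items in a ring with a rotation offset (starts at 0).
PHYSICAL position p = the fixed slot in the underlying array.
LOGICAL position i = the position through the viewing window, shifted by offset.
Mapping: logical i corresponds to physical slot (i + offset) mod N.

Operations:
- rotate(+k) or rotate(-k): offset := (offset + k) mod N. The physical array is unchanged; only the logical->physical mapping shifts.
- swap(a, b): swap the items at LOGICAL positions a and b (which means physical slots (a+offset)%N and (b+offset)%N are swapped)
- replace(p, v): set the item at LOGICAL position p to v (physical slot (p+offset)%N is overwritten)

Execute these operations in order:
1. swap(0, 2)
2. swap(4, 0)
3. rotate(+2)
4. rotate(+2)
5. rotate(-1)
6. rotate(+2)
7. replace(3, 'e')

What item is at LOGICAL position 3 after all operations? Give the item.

Answer: e

Derivation:
After op 1 (swap(0, 2)): offset=0, physical=[C,B,A,D,E,F,G], logical=[C,B,A,D,E,F,G]
After op 2 (swap(4, 0)): offset=0, physical=[E,B,A,D,C,F,G], logical=[E,B,A,D,C,F,G]
After op 3 (rotate(+2)): offset=2, physical=[E,B,A,D,C,F,G], logical=[A,D,C,F,G,E,B]
After op 4 (rotate(+2)): offset=4, physical=[E,B,A,D,C,F,G], logical=[C,F,G,E,B,A,D]
After op 5 (rotate(-1)): offset=3, physical=[E,B,A,D,C,F,G], logical=[D,C,F,G,E,B,A]
After op 6 (rotate(+2)): offset=5, physical=[E,B,A,D,C,F,G], logical=[F,G,E,B,A,D,C]
After op 7 (replace(3, 'e')): offset=5, physical=[E,e,A,D,C,F,G], logical=[F,G,E,e,A,D,C]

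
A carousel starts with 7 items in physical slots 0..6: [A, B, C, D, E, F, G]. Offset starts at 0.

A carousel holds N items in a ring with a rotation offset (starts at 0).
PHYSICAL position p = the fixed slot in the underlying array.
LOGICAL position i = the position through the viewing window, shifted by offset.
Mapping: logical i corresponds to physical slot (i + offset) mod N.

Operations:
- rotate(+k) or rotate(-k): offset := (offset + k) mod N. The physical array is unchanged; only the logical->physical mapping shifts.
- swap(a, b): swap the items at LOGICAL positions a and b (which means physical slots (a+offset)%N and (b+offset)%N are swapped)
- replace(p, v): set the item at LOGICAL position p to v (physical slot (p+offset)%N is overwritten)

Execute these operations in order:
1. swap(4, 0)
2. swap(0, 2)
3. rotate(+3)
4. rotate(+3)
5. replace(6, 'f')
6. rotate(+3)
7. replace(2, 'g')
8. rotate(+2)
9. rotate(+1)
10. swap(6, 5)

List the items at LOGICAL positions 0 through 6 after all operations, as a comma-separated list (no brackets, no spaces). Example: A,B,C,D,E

After op 1 (swap(4, 0)): offset=0, physical=[E,B,C,D,A,F,G], logical=[E,B,C,D,A,F,G]
After op 2 (swap(0, 2)): offset=0, physical=[C,B,E,D,A,F,G], logical=[C,B,E,D,A,F,G]
After op 3 (rotate(+3)): offset=3, physical=[C,B,E,D,A,F,G], logical=[D,A,F,G,C,B,E]
After op 4 (rotate(+3)): offset=6, physical=[C,B,E,D,A,F,G], logical=[G,C,B,E,D,A,F]
After op 5 (replace(6, 'f')): offset=6, physical=[C,B,E,D,A,f,G], logical=[G,C,B,E,D,A,f]
After op 6 (rotate(+3)): offset=2, physical=[C,B,E,D,A,f,G], logical=[E,D,A,f,G,C,B]
After op 7 (replace(2, 'g')): offset=2, physical=[C,B,E,D,g,f,G], logical=[E,D,g,f,G,C,B]
After op 8 (rotate(+2)): offset=4, physical=[C,B,E,D,g,f,G], logical=[g,f,G,C,B,E,D]
After op 9 (rotate(+1)): offset=5, physical=[C,B,E,D,g,f,G], logical=[f,G,C,B,E,D,g]
After op 10 (swap(6, 5)): offset=5, physical=[C,B,E,g,D,f,G], logical=[f,G,C,B,E,g,D]

Answer: f,G,C,B,E,g,D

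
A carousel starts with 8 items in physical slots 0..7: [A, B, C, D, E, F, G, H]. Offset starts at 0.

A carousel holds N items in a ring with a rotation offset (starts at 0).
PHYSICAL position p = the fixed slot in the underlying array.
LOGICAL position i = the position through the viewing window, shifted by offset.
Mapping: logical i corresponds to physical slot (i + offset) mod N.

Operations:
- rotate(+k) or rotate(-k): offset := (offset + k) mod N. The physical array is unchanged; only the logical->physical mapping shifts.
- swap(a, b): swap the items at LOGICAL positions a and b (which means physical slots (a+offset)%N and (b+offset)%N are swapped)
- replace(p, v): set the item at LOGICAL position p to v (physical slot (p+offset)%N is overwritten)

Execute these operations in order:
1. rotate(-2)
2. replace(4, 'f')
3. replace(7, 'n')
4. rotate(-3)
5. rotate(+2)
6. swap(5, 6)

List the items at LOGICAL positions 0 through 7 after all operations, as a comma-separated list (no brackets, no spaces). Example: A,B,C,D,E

After op 1 (rotate(-2)): offset=6, physical=[A,B,C,D,E,F,G,H], logical=[G,H,A,B,C,D,E,F]
After op 2 (replace(4, 'f')): offset=6, physical=[A,B,f,D,E,F,G,H], logical=[G,H,A,B,f,D,E,F]
After op 3 (replace(7, 'n')): offset=6, physical=[A,B,f,D,E,n,G,H], logical=[G,H,A,B,f,D,E,n]
After op 4 (rotate(-3)): offset=3, physical=[A,B,f,D,E,n,G,H], logical=[D,E,n,G,H,A,B,f]
After op 5 (rotate(+2)): offset=5, physical=[A,B,f,D,E,n,G,H], logical=[n,G,H,A,B,f,D,E]
After op 6 (swap(5, 6)): offset=5, physical=[A,B,D,f,E,n,G,H], logical=[n,G,H,A,B,D,f,E]

Answer: n,G,H,A,B,D,f,E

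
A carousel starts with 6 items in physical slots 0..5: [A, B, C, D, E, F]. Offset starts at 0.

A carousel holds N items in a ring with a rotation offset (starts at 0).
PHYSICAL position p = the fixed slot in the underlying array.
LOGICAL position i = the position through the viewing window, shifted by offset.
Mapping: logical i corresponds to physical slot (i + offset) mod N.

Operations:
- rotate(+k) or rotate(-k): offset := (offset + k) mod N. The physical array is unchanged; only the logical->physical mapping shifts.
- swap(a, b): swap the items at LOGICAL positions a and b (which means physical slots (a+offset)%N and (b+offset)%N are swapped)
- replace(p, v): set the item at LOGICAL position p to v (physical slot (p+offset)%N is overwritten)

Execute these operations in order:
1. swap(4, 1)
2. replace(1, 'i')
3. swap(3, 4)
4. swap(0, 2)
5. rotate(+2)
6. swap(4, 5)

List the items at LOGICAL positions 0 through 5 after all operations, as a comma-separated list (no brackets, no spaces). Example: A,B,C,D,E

After op 1 (swap(4, 1)): offset=0, physical=[A,E,C,D,B,F], logical=[A,E,C,D,B,F]
After op 2 (replace(1, 'i')): offset=0, physical=[A,i,C,D,B,F], logical=[A,i,C,D,B,F]
After op 3 (swap(3, 4)): offset=0, physical=[A,i,C,B,D,F], logical=[A,i,C,B,D,F]
After op 4 (swap(0, 2)): offset=0, physical=[C,i,A,B,D,F], logical=[C,i,A,B,D,F]
After op 5 (rotate(+2)): offset=2, physical=[C,i,A,B,D,F], logical=[A,B,D,F,C,i]
After op 6 (swap(4, 5)): offset=2, physical=[i,C,A,B,D,F], logical=[A,B,D,F,i,C]

Answer: A,B,D,F,i,C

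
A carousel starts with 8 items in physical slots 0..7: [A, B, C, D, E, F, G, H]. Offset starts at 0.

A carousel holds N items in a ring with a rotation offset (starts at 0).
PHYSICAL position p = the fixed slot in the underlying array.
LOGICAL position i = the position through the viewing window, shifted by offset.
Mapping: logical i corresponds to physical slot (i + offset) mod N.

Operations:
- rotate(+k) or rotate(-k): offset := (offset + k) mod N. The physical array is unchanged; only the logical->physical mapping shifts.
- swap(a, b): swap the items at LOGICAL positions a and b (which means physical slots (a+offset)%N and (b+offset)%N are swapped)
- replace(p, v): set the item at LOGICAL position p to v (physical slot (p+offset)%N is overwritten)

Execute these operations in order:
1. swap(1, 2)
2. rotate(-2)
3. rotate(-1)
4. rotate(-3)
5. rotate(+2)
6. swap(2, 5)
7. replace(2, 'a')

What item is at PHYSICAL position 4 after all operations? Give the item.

After op 1 (swap(1, 2)): offset=0, physical=[A,C,B,D,E,F,G,H], logical=[A,C,B,D,E,F,G,H]
After op 2 (rotate(-2)): offset=6, physical=[A,C,B,D,E,F,G,H], logical=[G,H,A,C,B,D,E,F]
After op 3 (rotate(-1)): offset=5, physical=[A,C,B,D,E,F,G,H], logical=[F,G,H,A,C,B,D,E]
After op 4 (rotate(-3)): offset=2, physical=[A,C,B,D,E,F,G,H], logical=[B,D,E,F,G,H,A,C]
After op 5 (rotate(+2)): offset=4, physical=[A,C,B,D,E,F,G,H], logical=[E,F,G,H,A,C,B,D]
After op 6 (swap(2, 5)): offset=4, physical=[A,G,B,D,E,F,C,H], logical=[E,F,C,H,A,G,B,D]
After op 7 (replace(2, 'a')): offset=4, physical=[A,G,B,D,E,F,a,H], logical=[E,F,a,H,A,G,B,D]

Answer: E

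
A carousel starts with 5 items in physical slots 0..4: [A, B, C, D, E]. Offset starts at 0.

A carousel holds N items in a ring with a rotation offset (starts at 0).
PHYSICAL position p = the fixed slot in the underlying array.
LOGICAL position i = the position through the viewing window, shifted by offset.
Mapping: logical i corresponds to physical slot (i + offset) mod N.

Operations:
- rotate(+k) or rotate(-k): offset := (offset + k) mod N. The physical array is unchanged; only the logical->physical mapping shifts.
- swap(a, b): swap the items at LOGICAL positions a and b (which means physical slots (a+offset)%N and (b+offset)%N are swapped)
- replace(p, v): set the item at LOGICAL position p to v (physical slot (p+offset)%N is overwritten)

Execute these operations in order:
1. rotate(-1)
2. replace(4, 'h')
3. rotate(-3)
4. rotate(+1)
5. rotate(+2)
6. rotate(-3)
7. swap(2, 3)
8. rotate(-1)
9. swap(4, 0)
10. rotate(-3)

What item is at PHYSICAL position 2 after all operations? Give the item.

After op 1 (rotate(-1)): offset=4, physical=[A,B,C,D,E], logical=[E,A,B,C,D]
After op 2 (replace(4, 'h')): offset=4, physical=[A,B,C,h,E], logical=[E,A,B,C,h]
After op 3 (rotate(-3)): offset=1, physical=[A,B,C,h,E], logical=[B,C,h,E,A]
After op 4 (rotate(+1)): offset=2, physical=[A,B,C,h,E], logical=[C,h,E,A,B]
After op 5 (rotate(+2)): offset=4, physical=[A,B,C,h,E], logical=[E,A,B,C,h]
After op 6 (rotate(-3)): offset=1, physical=[A,B,C,h,E], logical=[B,C,h,E,A]
After op 7 (swap(2, 3)): offset=1, physical=[A,B,C,E,h], logical=[B,C,E,h,A]
After op 8 (rotate(-1)): offset=0, physical=[A,B,C,E,h], logical=[A,B,C,E,h]
After op 9 (swap(4, 0)): offset=0, physical=[h,B,C,E,A], logical=[h,B,C,E,A]
After op 10 (rotate(-3)): offset=2, physical=[h,B,C,E,A], logical=[C,E,A,h,B]

Answer: C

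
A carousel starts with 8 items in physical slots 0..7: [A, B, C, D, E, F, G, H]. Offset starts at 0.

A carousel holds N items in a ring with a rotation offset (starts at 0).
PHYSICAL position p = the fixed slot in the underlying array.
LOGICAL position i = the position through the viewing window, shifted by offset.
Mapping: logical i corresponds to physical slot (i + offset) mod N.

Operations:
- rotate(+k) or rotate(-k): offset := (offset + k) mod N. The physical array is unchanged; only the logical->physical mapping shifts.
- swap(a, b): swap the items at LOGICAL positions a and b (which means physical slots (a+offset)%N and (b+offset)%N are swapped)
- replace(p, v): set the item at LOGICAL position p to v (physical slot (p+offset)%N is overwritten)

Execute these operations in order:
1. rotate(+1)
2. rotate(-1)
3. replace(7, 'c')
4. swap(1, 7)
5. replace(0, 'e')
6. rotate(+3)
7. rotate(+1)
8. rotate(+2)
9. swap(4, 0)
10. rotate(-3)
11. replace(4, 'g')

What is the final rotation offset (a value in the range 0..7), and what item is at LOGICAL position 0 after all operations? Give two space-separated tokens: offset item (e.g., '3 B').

After op 1 (rotate(+1)): offset=1, physical=[A,B,C,D,E,F,G,H], logical=[B,C,D,E,F,G,H,A]
After op 2 (rotate(-1)): offset=0, physical=[A,B,C,D,E,F,G,H], logical=[A,B,C,D,E,F,G,H]
After op 3 (replace(7, 'c')): offset=0, physical=[A,B,C,D,E,F,G,c], logical=[A,B,C,D,E,F,G,c]
After op 4 (swap(1, 7)): offset=0, physical=[A,c,C,D,E,F,G,B], logical=[A,c,C,D,E,F,G,B]
After op 5 (replace(0, 'e')): offset=0, physical=[e,c,C,D,E,F,G,B], logical=[e,c,C,D,E,F,G,B]
After op 6 (rotate(+3)): offset=3, physical=[e,c,C,D,E,F,G,B], logical=[D,E,F,G,B,e,c,C]
After op 7 (rotate(+1)): offset=4, physical=[e,c,C,D,E,F,G,B], logical=[E,F,G,B,e,c,C,D]
After op 8 (rotate(+2)): offset=6, physical=[e,c,C,D,E,F,G,B], logical=[G,B,e,c,C,D,E,F]
After op 9 (swap(4, 0)): offset=6, physical=[e,c,G,D,E,F,C,B], logical=[C,B,e,c,G,D,E,F]
After op 10 (rotate(-3)): offset=3, physical=[e,c,G,D,E,F,C,B], logical=[D,E,F,C,B,e,c,G]
After op 11 (replace(4, 'g')): offset=3, physical=[e,c,G,D,E,F,C,g], logical=[D,E,F,C,g,e,c,G]

Answer: 3 D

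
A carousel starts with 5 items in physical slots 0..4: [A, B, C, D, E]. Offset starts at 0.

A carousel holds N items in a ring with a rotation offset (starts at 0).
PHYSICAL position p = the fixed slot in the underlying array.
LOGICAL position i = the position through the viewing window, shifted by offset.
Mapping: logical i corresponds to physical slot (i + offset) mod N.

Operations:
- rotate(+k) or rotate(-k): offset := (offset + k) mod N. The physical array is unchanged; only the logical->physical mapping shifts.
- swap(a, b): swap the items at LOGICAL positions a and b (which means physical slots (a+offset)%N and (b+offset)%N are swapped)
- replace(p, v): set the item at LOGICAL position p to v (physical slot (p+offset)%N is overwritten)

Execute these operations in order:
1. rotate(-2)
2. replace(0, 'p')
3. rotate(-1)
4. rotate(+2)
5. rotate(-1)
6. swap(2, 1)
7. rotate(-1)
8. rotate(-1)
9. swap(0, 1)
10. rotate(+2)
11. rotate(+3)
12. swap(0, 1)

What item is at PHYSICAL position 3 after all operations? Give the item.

Answer: p

Derivation:
After op 1 (rotate(-2)): offset=3, physical=[A,B,C,D,E], logical=[D,E,A,B,C]
After op 2 (replace(0, 'p')): offset=3, physical=[A,B,C,p,E], logical=[p,E,A,B,C]
After op 3 (rotate(-1)): offset=2, physical=[A,B,C,p,E], logical=[C,p,E,A,B]
After op 4 (rotate(+2)): offset=4, physical=[A,B,C,p,E], logical=[E,A,B,C,p]
After op 5 (rotate(-1)): offset=3, physical=[A,B,C,p,E], logical=[p,E,A,B,C]
After op 6 (swap(2, 1)): offset=3, physical=[E,B,C,p,A], logical=[p,A,E,B,C]
After op 7 (rotate(-1)): offset=2, physical=[E,B,C,p,A], logical=[C,p,A,E,B]
After op 8 (rotate(-1)): offset=1, physical=[E,B,C,p,A], logical=[B,C,p,A,E]
After op 9 (swap(0, 1)): offset=1, physical=[E,C,B,p,A], logical=[C,B,p,A,E]
After op 10 (rotate(+2)): offset=3, physical=[E,C,B,p,A], logical=[p,A,E,C,B]
After op 11 (rotate(+3)): offset=1, physical=[E,C,B,p,A], logical=[C,B,p,A,E]
After op 12 (swap(0, 1)): offset=1, physical=[E,B,C,p,A], logical=[B,C,p,A,E]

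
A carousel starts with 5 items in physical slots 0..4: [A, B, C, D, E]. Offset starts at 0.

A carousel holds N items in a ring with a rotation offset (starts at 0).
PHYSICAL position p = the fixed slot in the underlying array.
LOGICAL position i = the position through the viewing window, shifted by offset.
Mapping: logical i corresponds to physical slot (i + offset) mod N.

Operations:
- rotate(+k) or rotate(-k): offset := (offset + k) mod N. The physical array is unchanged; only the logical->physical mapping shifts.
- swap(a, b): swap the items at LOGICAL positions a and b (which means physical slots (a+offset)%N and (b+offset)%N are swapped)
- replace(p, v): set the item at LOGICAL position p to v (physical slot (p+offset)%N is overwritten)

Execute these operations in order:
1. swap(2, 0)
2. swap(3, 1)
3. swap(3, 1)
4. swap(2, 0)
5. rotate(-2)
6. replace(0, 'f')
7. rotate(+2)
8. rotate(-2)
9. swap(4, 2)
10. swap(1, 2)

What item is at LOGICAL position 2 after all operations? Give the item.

Answer: E

Derivation:
After op 1 (swap(2, 0)): offset=0, physical=[C,B,A,D,E], logical=[C,B,A,D,E]
After op 2 (swap(3, 1)): offset=0, physical=[C,D,A,B,E], logical=[C,D,A,B,E]
After op 3 (swap(3, 1)): offset=0, physical=[C,B,A,D,E], logical=[C,B,A,D,E]
After op 4 (swap(2, 0)): offset=0, physical=[A,B,C,D,E], logical=[A,B,C,D,E]
After op 5 (rotate(-2)): offset=3, physical=[A,B,C,D,E], logical=[D,E,A,B,C]
After op 6 (replace(0, 'f')): offset=3, physical=[A,B,C,f,E], logical=[f,E,A,B,C]
After op 7 (rotate(+2)): offset=0, physical=[A,B,C,f,E], logical=[A,B,C,f,E]
After op 8 (rotate(-2)): offset=3, physical=[A,B,C,f,E], logical=[f,E,A,B,C]
After op 9 (swap(4, 2)): offset=3, physical=[C,B,A,f,E], logical=[f,E,C,B,A]
After op 10 (swap(1, 2)): offset=3, physical=[E,B,A,f,C], logical=[f,C,E,B,A]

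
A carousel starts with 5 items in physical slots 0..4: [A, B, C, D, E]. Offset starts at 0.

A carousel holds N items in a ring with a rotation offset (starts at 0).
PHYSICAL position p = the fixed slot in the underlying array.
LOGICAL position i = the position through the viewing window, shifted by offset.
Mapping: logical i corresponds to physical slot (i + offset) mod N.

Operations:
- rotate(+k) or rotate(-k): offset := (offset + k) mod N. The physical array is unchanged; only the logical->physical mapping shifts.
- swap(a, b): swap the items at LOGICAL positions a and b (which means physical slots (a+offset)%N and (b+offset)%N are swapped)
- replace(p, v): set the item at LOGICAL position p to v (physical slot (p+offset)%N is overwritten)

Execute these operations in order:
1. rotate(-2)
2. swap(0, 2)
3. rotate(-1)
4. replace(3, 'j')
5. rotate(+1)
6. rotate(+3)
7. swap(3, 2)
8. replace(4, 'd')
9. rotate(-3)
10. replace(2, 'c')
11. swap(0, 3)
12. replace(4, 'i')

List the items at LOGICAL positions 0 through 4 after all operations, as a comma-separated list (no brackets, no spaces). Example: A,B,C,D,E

After op 1 (rotate(-2)): offset=3, physical=[A,B,C,D,E], logical=[D,E,A,B,C]
After op 2 (swap(0, 2)): offset=3, physical=[D,B,C,A,E], logical=[A,E,D,B,C]
After op 3 (rotate(-1)): offset=2, physical=[D,B,C,A,E], logical=[C,A,E,D,B]
After op 4 (replace(3, 'j')): offset=2, physical=[j,B,C,A,E], logical=[C,A,E,j,B]
After op 5 (rotate(+1)): offset=3, physical=[j,B,C,A,E], logical=[A,E,j,B,C]
After op 6 (rotate(+3)): offset=1, physical=[j,B,C,A,E], logical=[B,C,A,E,j]
After op 7 (swap(3, 2)): offset=1, physical=[j,B,C,E,A], logical=[B,C,E,A,j]
After op 8 (replace(4, 'd')): offset=1, physical=[d,B,C,E,A], logical=[B,C,E,A,d]
After op 9 (rotate(-3)): offset=3, physical=[d,B,C,E,A], logical=[E,A,d,B,C]
After op 10 (replace(2, 'c')): offset=3, physical=[c,B,C,E,A], logical=[E,A,c,B,C]
After op 11 (swap(0, 3)): offset=3, physical=[c,E,C,B,A], logical=[B,A,c,E,C]
After op 12 (replace(4, 'i')): offset=3, physical=[c,E,i,B,A], logical=[B,A,c,E,i]

Answer: B,A,c,E,i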